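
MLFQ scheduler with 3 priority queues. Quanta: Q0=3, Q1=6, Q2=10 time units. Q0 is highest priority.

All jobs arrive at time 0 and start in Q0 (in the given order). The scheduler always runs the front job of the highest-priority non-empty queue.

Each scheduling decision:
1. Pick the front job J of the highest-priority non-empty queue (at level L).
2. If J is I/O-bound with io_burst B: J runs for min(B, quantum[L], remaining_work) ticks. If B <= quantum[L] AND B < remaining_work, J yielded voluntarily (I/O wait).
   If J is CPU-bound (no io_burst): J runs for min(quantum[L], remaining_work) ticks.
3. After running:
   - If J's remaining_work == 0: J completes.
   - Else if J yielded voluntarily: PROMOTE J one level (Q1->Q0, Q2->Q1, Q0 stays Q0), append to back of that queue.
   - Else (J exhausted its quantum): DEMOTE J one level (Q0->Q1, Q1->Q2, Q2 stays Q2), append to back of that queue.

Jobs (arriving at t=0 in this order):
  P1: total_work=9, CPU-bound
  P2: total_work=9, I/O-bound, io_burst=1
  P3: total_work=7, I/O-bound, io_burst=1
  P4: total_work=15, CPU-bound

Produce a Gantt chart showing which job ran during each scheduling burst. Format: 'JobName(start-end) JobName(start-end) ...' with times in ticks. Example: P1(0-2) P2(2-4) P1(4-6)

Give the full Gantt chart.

t=0-3: P1@Q0 runs 3, rem=6, quantum used, demote→Q1. Q0=[P2,P3,P4] Q1=[P1] Q2=[]
t=3-4: P2@Q0 runs 1, rem=8, I/O yield, promote→Q0. Q0=[P3,P4,P2] Q1=[P1] Q2=[]
t=4-5: P3@Q0 runs 1, rem=6, I/O yield, promote→Q0. Q0=[P4,P2,P3] Q1=[P1] Q2=[]
t=5-8: P4@Q0 runs 3, rem=12, quantum used, demote→Q1. Q0=[P2,P3] Q1=[P1,P4] Q2=[]
t=8-9: P2@Q0 runs 1, rem=7, I/O yield, promote→Q0. Q0=[P3,P2] Q1=[P1,P4] Q2=[]
t=9-10: P3@Q0 runs 1, rem=5, I/O yield, promote→Q0. Q0=[P2,P3] Q1=[P1,P4] Q2=[]
t=10-11: P2@Q0 runs 1, rem=6, I/O yield, promote→Q0. Q0=[P3,P2] Q1=[P1,P4] Q2=[]
t=11-12: P3@Q0 runs 1, rem=4, I/O yield, promote→Q0. Q0=[P2,P3] Q1=[P1,P4] Q2=[]
t=12-13: P2@Q0 runs 1, rem=5, I/O yield, promote→Q0. Q0=[P3,P2] Q1=[P1,P4] Q2=[]
t=13-14: P3@Q0 runs 1, rem=3, I/O yield, promote→Q0. Q0=[P2,P3] Q1=[P1,P4] Q2=[]
t=14-15: P2@Q0 runs 1, rem=4, I/O yield, promote→Q0. Q0=[P3,P2] Q1=[P1,P4] Q2=[]
t=15-16: P3@Q0 runs 1, rem=2, I/O yield, promote→Q0. Q0=[P2,P3] Q1=[P1,P4] Q2=[]
t=16-17: P2@Q0 runs 1, rem=3, I/O yield, promote→Q0. Q0=[P3,P2] Q1=[P1,P4] Q2=[]
t=17-18: P3@Q0 runs 1, rem=1, I/O yield, promote→Q0. Q0=[P2,P3] Q1=[P1,P4] Q2=[]
t=18-19: P2@Q0 runs 1, rem=2, I/O yield, promote→Q0. Q0=[P3,P2] Q1=[P1,P4] Q2=[]
t=19-20: P3@Q0 runs 1, rem=0, completes. Q0=[P2] Q1=[P1,P4] Q2=[]
t=20-21: P2@Q0 runs 1, rem=1, I/O yield, promote→Q0. Q0=[P2] Q1=[P1,P4] Q2=[]
t=21-22: P2@Q0 runs 1, rem=0, completes. Q0=[] Q1=[P1,P4] Q2=[]
t=22-28: P1@Q1 runs 6, rem=0, completes. Q0=[] Q1=[P4] Q2=[]
t=28-34: P4@Q1 runs 6, rem=6, quantum used, demote→Q2. Q0=[] Q1=[] Q2=[P4]
t=34-40: P4@Q2 runs 6, rem=0, completes. Q0=[] Q1=[] Q2=[]

Answer: P1(0-3) P2(3-4) P3(4-5) P4(5-8) P2(8-9) P3(9-10) P2(10-11) P3(11-12) P2(12-13) P3(13-14) P2(14-15) P3(15-16) P2(16-17) P3(17-18) P2(18-19) P3(19-20) P2(20-21) P2(21-22) P1(22-28) P4(28-34) P4(34-40)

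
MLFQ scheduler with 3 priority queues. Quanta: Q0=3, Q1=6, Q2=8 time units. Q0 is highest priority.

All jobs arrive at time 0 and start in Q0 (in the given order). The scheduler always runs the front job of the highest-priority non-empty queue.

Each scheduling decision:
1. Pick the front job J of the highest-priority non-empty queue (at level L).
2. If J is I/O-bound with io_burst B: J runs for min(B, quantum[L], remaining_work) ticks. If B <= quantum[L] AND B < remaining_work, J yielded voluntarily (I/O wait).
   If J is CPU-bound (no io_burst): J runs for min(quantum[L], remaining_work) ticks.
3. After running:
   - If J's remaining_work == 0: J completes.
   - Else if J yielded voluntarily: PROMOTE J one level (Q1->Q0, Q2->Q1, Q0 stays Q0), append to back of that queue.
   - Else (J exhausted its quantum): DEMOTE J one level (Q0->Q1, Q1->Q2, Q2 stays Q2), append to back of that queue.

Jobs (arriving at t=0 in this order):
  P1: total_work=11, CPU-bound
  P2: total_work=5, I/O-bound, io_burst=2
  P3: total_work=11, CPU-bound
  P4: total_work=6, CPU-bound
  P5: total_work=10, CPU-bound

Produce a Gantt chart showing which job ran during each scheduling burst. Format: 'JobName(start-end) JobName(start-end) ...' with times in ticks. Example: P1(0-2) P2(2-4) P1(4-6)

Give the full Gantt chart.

t=0-3: P1@Q0 runs 3, rem=8, quantum used, demote→Q1. Q0=[P2,P3,P4,P5] Q1=[P1] Q2=[]
t=3-5: P2@Q0 runs 2, rem=3, I/O yield, promote→Q0. Q0=[P3,P4,P5,P2] Q1=[P1] Q2=[]
t=5-8: P3@Q0 runs 3, rem=8, quantum used, demote→Q1. Q0=[P4,P5,P2] Q1=[P1,P3] Q2=[]
t=8-11: P4@Q0 runs 3, rem=3, quantum used, demote→Q1. Q0=[P5,P2] Q1=[P1,P3,P4] Q2=[]
t=11-14: P5@Q0 runs 3, rem=7, quantum used, demote→Q1. Q0=[P2] Q1=[P1,P3,P4,P5] Q2=[]
t=14-16: P2@Q0 runs 2, rem=1, I/O yield, promote→Q0. Q0=[P2] Q1=[P1,P3,P4,P5] Q2=[]
t=16-17: P2@Q0 runs 1, rem=0, completes. Q0=[] Q1=[P1,P3,P4,P5] Q2=[]
t=17-23: P1@Q1 runs 6, rem=2, quantum used, demote→Q2. Q0=[] Q1=[P3,P4,P5] Q2=[P1]
t=23-29: P3@Q1 runs 6, rem=2, quantum used, demote→Q2. Q0=[] Q1=[P4,P5] Q2=[P1,P3]
t=29-32: P4@Q1 runs 3, rem=0, completes. Q0=[] Q1=[P5] Q2=[P1,P3]
t=32-38: P5@Q1 runs 6, rem=1, quantum used, demote→Q2. Q0=[] Q1=[] Q2=[P1,P3,P5]
t=38-40: P1@Q2 runs 2, rem=0, completes. Q0=[] Q1=[] Q2=[P3,P5]
t=40-42: P3@Q2 runs 2, rem=0, completes. Q0=[] Q1=[] Q2=[P5]
t=42-43: P5@Q2 runs 1, rem=0, completes. Q0=[] Q1=[] Q2=[]

Answer: P1(0-3) P2(3-5) P3(5-8) P4(8-11) P5(11-14) P2(14-16) P2(16-17) P1(17-23) P3(23-29) P4(29-32) P5(32-38) P1(38-40) P3(40-42) P5(42-43)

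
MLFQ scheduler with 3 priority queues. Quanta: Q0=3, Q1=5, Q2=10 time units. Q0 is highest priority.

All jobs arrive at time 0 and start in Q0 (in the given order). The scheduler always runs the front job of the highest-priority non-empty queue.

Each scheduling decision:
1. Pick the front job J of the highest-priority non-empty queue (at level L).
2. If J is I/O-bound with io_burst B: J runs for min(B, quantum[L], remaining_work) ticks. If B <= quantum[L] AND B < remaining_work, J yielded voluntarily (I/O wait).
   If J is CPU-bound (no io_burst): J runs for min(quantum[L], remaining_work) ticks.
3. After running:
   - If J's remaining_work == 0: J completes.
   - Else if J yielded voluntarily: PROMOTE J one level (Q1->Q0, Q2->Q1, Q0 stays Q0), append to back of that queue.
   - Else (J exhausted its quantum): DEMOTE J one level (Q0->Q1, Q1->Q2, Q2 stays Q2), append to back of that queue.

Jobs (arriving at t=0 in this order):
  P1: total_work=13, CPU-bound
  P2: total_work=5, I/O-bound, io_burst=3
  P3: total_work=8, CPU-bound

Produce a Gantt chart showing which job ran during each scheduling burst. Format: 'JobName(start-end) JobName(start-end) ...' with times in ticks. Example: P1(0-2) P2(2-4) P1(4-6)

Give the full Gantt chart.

t=0-3: P1@Q0 runs 3, rem=10, quantum used, demote→Q1. Q0=[P2,P3] Q1=[P1] Q2=[]
t=3-6: P2@Q0 runs 3, rem=2, I/O yield, promote→Q0. Q0=[P3,P2] Q1=[P1] Q2=[]
t=6-9: P3@Q0 runs 3, rem=5, quantum used, demote→Q1. Q0=[P2] Q1=[P1,P3] Q2=[]
t=9-11: P2@Q0 runs 2, rem=0, completes. Q0=[] Q1=[P1,P3] Q2=[]
t=11-16: P1@Q1 runs 5, rem=5, quantum used, demote→Q2. Q0=[] Q1=[P3] Q2=[P1]
t=16-21: P3@Q1 runs 5, rem=0, completes. Q0=[] Q1=[] Q2=[P1]
t=21-26: P1@Q2 runs 5, rem=0, completes. Q0=[] Q1=[] Q2=[]

Answer: P1(0-3) P2(3-6) P3(6-9) P2(9-11) P1(11-16) P3(16-21) P1(21-26)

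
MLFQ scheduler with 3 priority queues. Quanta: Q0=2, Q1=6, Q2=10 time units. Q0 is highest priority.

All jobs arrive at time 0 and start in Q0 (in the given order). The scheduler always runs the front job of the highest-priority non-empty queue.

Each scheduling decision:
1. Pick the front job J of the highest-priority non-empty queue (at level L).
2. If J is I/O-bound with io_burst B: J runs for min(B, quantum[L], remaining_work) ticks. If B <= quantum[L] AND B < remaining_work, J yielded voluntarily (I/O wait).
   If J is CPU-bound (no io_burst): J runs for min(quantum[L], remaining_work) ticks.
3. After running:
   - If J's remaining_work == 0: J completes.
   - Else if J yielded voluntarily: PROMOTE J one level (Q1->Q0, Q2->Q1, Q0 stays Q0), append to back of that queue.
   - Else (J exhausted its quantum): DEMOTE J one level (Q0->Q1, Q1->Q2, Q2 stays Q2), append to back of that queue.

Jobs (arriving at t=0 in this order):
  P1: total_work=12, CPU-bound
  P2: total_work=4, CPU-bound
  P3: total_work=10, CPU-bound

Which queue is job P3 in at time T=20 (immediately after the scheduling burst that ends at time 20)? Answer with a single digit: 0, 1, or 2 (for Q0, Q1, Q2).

t=0-2: P1@Q0 runs 2, rem=10, quantum used, demote→Q1. Q0=[P2,P3] Q1=[P1] Q2=[]
t=2-4: P2@Q0 runs 2, rem=2, quantum used, demote→Q1. Q0=[P3] Q1=[P1,P2] Q2=[]
t=4-6: P3@Q0 runs 2, rem=8, quantum used, demote→Q1. Q0=[] Q1=[P1,P2,P3] Q2=[]
t=6-12: P1@Q1 runs 6, rem=4, quantum used, demote→Q2. Q0=[] Q1=[P2,P3] Q2=[P1]
t=12-14: P2@Q1 runs 2, rem=0, completes. Q0=[] Q1=[P3] Q2=[P1]
t=14-20: P3@Q1 runs 6, rem=2, quantum used, demote→Q2. Q0=[] Q1=[] Q2=[P1,P3]
t=20-24: P1@Q2 runs 4, rem=0, completes. Q0=[] Q1=[] Q2=[P3]
t=24-26: P3@Q2 runs 2, rem=0, completes. Q0=[] Q1=[] Q2=[]

Answer: 2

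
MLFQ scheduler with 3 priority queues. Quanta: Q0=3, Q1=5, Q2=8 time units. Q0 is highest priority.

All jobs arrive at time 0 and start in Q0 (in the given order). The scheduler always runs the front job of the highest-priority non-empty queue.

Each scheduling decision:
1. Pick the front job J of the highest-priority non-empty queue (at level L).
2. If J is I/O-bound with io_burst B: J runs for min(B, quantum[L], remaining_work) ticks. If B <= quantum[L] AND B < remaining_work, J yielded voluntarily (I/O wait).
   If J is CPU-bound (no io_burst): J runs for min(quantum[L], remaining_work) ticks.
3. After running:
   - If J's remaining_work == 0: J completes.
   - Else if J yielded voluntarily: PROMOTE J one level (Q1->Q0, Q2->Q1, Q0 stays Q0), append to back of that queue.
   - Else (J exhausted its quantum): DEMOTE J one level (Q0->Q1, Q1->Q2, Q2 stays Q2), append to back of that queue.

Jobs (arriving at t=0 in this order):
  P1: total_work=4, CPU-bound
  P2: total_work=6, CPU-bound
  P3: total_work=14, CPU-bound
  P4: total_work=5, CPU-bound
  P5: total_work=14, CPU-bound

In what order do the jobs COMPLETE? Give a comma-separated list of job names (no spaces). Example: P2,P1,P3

t=0-3: P1@Q0 runs 3, rem=1, quantum used, demote→Q1. Q0=[P2,P3,P4,P5] Q1=[P1] Q2=[]
t=3-6: P2@Q0 runs 3, rem=3, quantum used, demote→Q1. Q0=[P3,P4,P5] Q1=[P1,P2] Q2=[]
t=6-9: P3@Q0 runs 3, rem=11, quantum used, demote→Q1. Q0=[P4,P5] Q1=[P1,P2,P3] Q2=[]
t=9-12: P4@Q0 runs 3, rem=2, quantum used, demote→Q1. Q0=[P5] Q1=[P1,P2,P3,P4] Q2=[]
t=12-15: P5@Q0 runs 3, rem=11, quantum used, demote→Q1. Q0=[] Q1=[P1,P2,P3,P4,P5] Q2=[]
t=15-16: P1@Q1 runs 1, rem=0, completes. Q0=[] Q1=[P2,P3,P4,P5] Q2=[]
t=16-19: P2@Q1 runs 3, rem=0, completes. Q0=[] Q1=[P3,P4,P5] Q2=[]
t=19-24: P3@Q1 runs 5, rem=6, quantum used, demote→Q2. Q0=[] Q1=[P4,P5] Q2=[P3]
t=24-26: P4@Q1 runs 2, rem=0, completes. Q0=[] Q1=[P5] Q2=[P3]
t=26-31: P5@Q1 runs 5, rem=6, quantum used, demote→Q2. Q0=[] Q1=[] Q2=[P3,P5]
t=31-37: P3@Q2 runs 6, rem=0, completes. Q0=[] Q1=[] Q2=[P5]
t=37-43: P5@Q2 runs 6, rem=0, completes. Q0=[] Q1=[] Q2=[]

Answer: P1,P2,P4,P3,P5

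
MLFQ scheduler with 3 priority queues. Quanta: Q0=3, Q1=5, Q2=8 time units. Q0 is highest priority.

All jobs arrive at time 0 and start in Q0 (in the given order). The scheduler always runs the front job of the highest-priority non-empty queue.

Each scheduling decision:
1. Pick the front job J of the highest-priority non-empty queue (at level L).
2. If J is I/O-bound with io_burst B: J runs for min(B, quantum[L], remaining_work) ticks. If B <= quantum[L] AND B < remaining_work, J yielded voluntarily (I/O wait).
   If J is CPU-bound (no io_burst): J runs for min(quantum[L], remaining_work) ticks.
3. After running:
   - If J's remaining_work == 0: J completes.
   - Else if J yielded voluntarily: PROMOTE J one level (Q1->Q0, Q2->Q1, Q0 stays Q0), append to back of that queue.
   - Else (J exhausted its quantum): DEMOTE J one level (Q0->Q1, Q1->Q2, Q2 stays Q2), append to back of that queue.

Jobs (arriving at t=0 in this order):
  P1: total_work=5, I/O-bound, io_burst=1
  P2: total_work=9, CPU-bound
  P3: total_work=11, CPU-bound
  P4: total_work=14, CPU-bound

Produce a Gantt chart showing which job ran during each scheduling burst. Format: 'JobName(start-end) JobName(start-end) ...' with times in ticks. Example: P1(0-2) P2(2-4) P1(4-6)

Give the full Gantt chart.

Answer: P1(0-1) P2(1-4) P3(4-7) P4(7-10) P1(10-11) P1(11-12) P1(12-13) P1(13-14) P2(14-19) P3(19-24) P4(24-29) P2(29-30) P3(30-33) P4(33-39)

Derivation:
t=0-1: P1@Q0 runs 1, rem=4, I/O yield, promote→Q0. Q0=[P2,P3,P4,P1] Q1=[] Q2=[]
t=1-4: P2@Q0 runs 3, rem=6, quantum used, demote→Q1. Q0=[P3,P4,P1] Q1=[P2] Q2=[]
t=4-7: P3@Q0 runs 3, rem=8, quantum used, demote→Q1. Q0=[P4,P1] Q1=[P2,P3] Q2=[]
t=7-10: P4@Q0 runs 3, rem=11, quantum used, demote→Q1. Q0=[P1] Q1=[P2,P3,P4] Q2=[]
t=10-11: P1@Q0 runs 1, rem=3, I/O yield, promote→Q0. Q0=[P1] Q1=[P2,P3,P4] Q2=[]
t=11-12: P1@Q0 runs 1, rem=2, I/O yield, promote→Q0. Q0=[P1] Q1=[P2,P3,P4] Q2=[]
t=12-13: P1@Q0 runs 1, rem=1, I/O yield, promote→Q0. Q0=[P1] Q1=[P2,P3,P4] Q2=[]
t=13-14: P1@Q0 runs 1, rem=0, completes. Q0=[] Q1=[P2,P3,P4] Q2=[]
t=14-19: P2@Q1 runs 5, rem=1, quantum used, demote→Q2. Q0=[] Q1=[P3,P4] Q2=[P2]
t=19-24: P3@Q1 runs 5, rem=3, quantum used, demote→Q2. Q0=[] Q1=[P4] Q2=[P2,P3]
t=24-29: P4@Q1 runs 5, rem=6, quantum used, demote→Q2. Q0=[] Q1=[] Q2=[P2,P3,P4]
t=29-30: P2@Q2 runs 1, rem=0, completes. Q0=[] Q1=[] Q2=[P3,P4]
t=30-33: P3@Q2 runs 3, rem=0, completes. Q0=[] Q1=[] Q2=[P4]
t=33-39: P4@Q2 runs 6, rem=0, completes. Q0=[] Q1=[] Q2=[]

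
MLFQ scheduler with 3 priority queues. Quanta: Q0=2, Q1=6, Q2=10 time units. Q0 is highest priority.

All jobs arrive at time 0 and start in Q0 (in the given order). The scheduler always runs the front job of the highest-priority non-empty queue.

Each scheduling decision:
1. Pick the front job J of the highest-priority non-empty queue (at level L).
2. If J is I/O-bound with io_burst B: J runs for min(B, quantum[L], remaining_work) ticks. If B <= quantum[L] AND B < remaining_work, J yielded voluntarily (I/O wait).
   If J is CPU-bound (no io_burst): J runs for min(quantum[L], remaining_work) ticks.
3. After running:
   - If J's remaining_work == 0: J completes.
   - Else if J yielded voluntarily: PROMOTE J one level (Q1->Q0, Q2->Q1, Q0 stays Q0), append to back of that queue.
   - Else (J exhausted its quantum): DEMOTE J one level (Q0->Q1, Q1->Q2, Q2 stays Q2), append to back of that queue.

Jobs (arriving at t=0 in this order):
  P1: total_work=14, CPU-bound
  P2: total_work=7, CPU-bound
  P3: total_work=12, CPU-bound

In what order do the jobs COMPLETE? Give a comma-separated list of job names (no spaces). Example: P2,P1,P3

t=0-2: P1@Q0 runs 2, rem=12, quantum used, demote→Q1. Q0=[P2,P3] Q1=[P1] Q2=[]
t=2-4: P2@Q0 runs 2, rem=5, quantum used, demote→Q1. Q0=[P3] Q1=[P1,P2] Q2=[]
t=4-6: P3@Q0 runs 2, rem=10, quantum used, demote→Q1. Q0=[] Q1=[P1,P2,P3] Q2=[]
t=6-12: P1@Q1 runs 6, rem=6, quantum used, demote→Q2. Q0=[] Q1=[P2,P3] Q2=[P1]
t=12-17: P2@Q1 runs 5, rem=0, completes. Q0=[] Q1=[P3] Q2=[P1]
t=17-23: P3@Q1 runs 6, rem=4, quantum used, demote→Q2. Q0=[] Q1=[] Q2=[P1,P3]
t=23-29: P1@Q2 runs 6, rem=0, completes. Q0=[] Q1=[] Q2=[P3]
t=29-33: P3@Q2 runs 4, rem=0, completes. Q0=[] Q1=[] Q2=[]

Answer: P2,P1,P3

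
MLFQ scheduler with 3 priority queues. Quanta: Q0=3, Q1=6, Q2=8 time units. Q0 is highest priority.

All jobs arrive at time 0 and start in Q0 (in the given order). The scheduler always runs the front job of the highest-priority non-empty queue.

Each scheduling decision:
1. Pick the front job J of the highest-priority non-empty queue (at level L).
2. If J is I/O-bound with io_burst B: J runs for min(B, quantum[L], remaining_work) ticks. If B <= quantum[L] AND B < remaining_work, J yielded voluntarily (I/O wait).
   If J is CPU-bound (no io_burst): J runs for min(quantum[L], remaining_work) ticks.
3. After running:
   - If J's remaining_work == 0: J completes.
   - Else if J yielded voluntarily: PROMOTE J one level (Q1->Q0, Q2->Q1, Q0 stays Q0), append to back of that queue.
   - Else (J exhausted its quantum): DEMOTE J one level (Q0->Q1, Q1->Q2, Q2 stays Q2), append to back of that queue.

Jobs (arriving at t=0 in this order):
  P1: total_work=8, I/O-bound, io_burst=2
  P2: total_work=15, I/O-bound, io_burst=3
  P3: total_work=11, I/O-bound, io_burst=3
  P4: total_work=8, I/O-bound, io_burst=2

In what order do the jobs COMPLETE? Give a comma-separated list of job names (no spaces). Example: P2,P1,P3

Answer: P1,P3,P4,P2

Derivation:
t=0-2: P1@Q0 runs 2, rem=6, I/O yield, promote→Q0. Q0=[P2,P3,P4,P1] Q1=[] Q2=[]
t=2-5: P2@Q0 runs 3, rem=12, I/O yield, promote→Q0. Q0=[P3,P4,P1,P2] Q1=[] Q2=[]
t=5-8: P3@Q0 runs 3, rem=8, I/O yield, promote→Q0. Q0=[P4,P1,P2,P3] Q1=[] Q2=[]
t=8-10: P4@Q0 runs 2, rem=6, I/O yield, promote→Q0. Q0=[P1,P2,P3,P4] Q1=[] Q2=[]
t=10-12: P1@Q0 runs 2, rem=4, I/O yield, promote→Q0. Q0=[P2,P3,P4,P1] Q1=[] Q2=[]
t=12-15: P2@Q0 runs 3, rem=9, I/O yield, promote→Q0. Q0=[P3,P4,P1,P2] Q1=[] Q2=[]
t=15-18: P3@Q0 runs 3, rem=5, I/O yield, promote→Q0. Q0=[P4,P1,P2,P3] Q1=[] Q2=[]
t=18-20: P4@Q0 runs 2, rem=4, I/O yield, promote→Q0. Q0=[P1,P2,P3,P4] Q1=[] Q2=[]
t=20-22: P1@Q0 runs 2, rem=2, I/O yield, promote→Q0. Q0=[P2,P3,P4,P1] Q1=[] Q2=[]
t=22-25: P2@Q0 runs 3, rem=6, I/O yield, promote→Q0. Q0=[P3,P4,P1,P2] Q1=[] Q2=[]
t=25-28: P3@Q0 runs 3, rem=2, I/O yield, promote→Q0. Q0=[P4,P1,P2,P3] Q1=[] Q2=[]
t=28-30: P4@Q0 runs 2, rem=2, I/O yield, promote→Q0. Q0=[P1,P2,P3,P4] Q1=[] Q2=[]
t=30-32: P1@Q0 runs 2, rem=0, completes. Q0=[P2,P3,P4] Q1=[] Q2=[]
t=32-35: P2@Q0 runs 3, rem=3, I/O yield, promote→Q0. Q0=[P3,P4,P2] Q1=[] Q2=[]
t=35-37: P3@Q0 runs 2, rem=0, completes. Q0=[P4,P2] Q1=[] Q2=[]
t=37-39: P4@Q0 runs 2, rem=0, completes. Q0=[P2] Q1=[] Q2=[]
t=39-42: P2@Q0 runs 3, rem=0, completes. Q0=[] Q1=[] Q2=[]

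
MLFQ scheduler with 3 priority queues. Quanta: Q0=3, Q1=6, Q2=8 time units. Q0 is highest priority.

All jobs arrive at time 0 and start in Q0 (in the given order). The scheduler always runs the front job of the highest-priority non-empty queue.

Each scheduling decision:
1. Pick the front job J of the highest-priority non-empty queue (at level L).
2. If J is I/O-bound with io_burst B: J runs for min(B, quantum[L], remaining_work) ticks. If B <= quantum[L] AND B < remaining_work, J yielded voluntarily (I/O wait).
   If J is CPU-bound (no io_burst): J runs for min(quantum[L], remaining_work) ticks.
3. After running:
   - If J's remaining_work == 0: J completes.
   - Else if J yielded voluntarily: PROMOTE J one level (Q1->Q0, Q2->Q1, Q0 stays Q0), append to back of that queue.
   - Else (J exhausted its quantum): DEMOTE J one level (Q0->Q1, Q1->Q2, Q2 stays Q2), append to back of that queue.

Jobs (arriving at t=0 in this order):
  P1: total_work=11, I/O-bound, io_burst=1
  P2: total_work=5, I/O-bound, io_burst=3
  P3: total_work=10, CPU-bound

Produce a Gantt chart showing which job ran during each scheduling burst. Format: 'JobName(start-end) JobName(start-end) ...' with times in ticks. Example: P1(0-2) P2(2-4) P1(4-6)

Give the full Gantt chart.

Answer: P1(0-1) P2(1-4) P3(4-7) P1(7-8) P2(8-10) P1(10-11) P1(11-12) P1(12-13) P1(13-14) P1(14-15) P1(15-16) P1(16-17) P1(17-18) P1(18-19) P3(19-25) P3(25-26)

Derivation:
t=0-1: P1@Q0 runs 1, rem=10, I/O yield, promote→Q0. Q0=[P2,P3,P1] Q1=[] Q2=[]
t=1-4: P2@Q0 runs 3, rem=2, I/O yield, promote→Q0. Q0=[P3,P1,P2] Q1=[] Q2=[]
t=4-7: P3@Q0 runs 3, rem=7, quantum used, demote→Q1. Q0=[P1,P2] Q1=[P3] Q2=[]
t=7-8: P1@Q0 runs 1, rem=9, I/O yield, promote→Q0. Q0=[P2,P1] Q1=[P3] Q2=[]
t=8-10: P2@Q0 runs 2, rem=0, completes. Q0=[P1] Q1=[P3] Q2=[]
t=10-11: P1@Q0 runs 1, rem=8, I/O yield, promote→Q0. Q0=[P1] Q1=[P3] Q2=[]
t=11-12: P1@Q0 runs 1, rem=7, I/O yield, promote→Q0. Q0=[P1] Q1=[P3] Q2=[]
t=12-13: P1@Q0 runs 1, rem=6, I/O yield, promote→Q0. Q0=[P1] Q1=[P3] Q2=[]
t=13-14: P1@Q0 runs 1, rem=5, I/O yield, promote→Q0. Q0=[P1] Q1=[P3] Q2=[]
t=14-15: P1@Q0 runs 1, rem=4, I/O yield, promote→Q0. Q0=[P1] Q1=[P3] Q2=[]
t=15-16: P1@Q0 runs 1, rem=3, I/O yield, promote→Q0. Q0=[P1] Q1=[P3] Q2=[]
t=16-17: P1@Q0 runs 1, rem=2, I/O yield, promote→Q0. Q0=[P1] Q1=[P3] Q2=[]
t=17-18: P1@Q0 runs 1, rem=1, I/O yield, promote→Q0. Q0=[P1] Q1=[P3] Q2=[]
t=18-19: P1@Q0 runs 1, rem=0, completes. Q0=[] Q1=[P3] Q2=[]
t=19-25: P3@Q1 runs 6, rem=1, quantum used, demote→Q2. Q0=[] Q1=[] Q2=[P3]
t=25-26: P3@Q2 runs 1, rem=0, completes. Q0=[] Q1=[] Q2=[]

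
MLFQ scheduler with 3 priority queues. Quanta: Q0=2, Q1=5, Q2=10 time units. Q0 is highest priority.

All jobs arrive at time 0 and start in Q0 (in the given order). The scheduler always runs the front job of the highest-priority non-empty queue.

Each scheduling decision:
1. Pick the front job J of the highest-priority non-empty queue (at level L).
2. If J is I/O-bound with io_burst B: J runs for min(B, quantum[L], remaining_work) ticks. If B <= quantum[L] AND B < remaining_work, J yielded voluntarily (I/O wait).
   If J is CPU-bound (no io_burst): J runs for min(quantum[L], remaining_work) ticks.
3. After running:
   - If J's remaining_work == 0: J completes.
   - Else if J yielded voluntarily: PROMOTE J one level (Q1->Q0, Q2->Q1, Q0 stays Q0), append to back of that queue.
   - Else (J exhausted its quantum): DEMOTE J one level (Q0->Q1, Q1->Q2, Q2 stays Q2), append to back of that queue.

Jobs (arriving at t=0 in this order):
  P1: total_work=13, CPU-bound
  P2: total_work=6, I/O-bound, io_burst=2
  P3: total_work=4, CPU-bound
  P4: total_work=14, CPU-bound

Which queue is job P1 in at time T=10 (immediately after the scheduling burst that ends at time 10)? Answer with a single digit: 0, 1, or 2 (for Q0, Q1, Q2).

Answer: 1

Derivation:
t=0-2: P1@Q0 runs 2, rem=11, quantum used, demote→Q1. Q0=[P2,P3,P4] Q1=[P1] Q2=[]
t=2-4: P2@Q0 runs 2, rem=4, I/O yield, promote→Q0. Q0=[P3,P4,P2] Q1=[P1] Q2=[]
t=4-6: P3@Q0 runs 2, rem=2, quantum used, demote→Q1. Q0=[P4,P2] Q1=[P1,P3] Q2=[]
t=6-8: P4@Q0 runs 2, rem=12, quantum used, demote→Q1. Q0=[P2] Q1=[P1,P3,P4] Q2=[]
t=8-10: P2@Q0 runs 2, rem=2, I/O yield, promote→Q0. Q0=[P2] Q1=[P1,P3,P4] Q2=[]
t=10-12: P2@Q0 runs 2, rem=0, completes. Q0=[] Q1=[P1,P3,P4] Q2=[]
t=12-17: P1@Q1 runs 5, rem=6, quantum used, demote→Q2. Q0=[] Q1=[P3,P4] Q2=[P1]
t=17-19: P3@Q1 runs 2, rem=0, completes. Q0=[] Q1=[P4] Q2=[P1]
t=19-24: P4@Q1 runs 5, rem=7, quantum used, demote→Q2. Q0=[] Q1=[] Q2=[P1,P4]
t=24-30: P1@Q2 runs 6, rem=0, completes. Q0=[] Q1=[] Q2=[P4]
t=30-37: P4@Q2 runs 7, rem=0, completes. Q0=[] Q1=[] Q2=[]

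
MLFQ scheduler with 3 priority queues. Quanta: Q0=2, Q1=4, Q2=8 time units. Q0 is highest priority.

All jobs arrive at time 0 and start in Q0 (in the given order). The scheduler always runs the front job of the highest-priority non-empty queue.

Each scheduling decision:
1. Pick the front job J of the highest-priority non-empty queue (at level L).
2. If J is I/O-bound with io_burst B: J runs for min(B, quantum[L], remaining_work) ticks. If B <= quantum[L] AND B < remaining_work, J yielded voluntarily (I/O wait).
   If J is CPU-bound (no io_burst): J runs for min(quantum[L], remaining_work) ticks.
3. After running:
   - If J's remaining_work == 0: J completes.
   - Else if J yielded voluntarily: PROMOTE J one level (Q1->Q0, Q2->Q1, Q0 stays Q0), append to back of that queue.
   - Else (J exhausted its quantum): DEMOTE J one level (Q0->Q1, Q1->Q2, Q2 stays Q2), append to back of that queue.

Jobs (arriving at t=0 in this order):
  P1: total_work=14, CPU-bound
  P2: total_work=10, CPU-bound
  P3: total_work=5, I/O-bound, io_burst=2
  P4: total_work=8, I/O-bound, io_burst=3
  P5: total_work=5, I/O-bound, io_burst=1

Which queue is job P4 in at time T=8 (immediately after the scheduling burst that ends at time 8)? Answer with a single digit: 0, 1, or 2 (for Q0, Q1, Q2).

t=0-2: P1@Q0 runs 2, rem=12, quantum used, demote→Q1. Q0=[P2,P3,P4,P5] Q1=[P1] Q2=[]
t=2-4: P2@Q0 runs 2, rem=8, quantum used, demote→Q1. Q0=[P3,P4,P5] Q1=[P1,P2] Q2=[]
t=4-6: P3@Q0 runs 2, rem=3, I/O yield, promote→Q0. Q0=[P4,P5,P3] Q1=[P1,P2] Q2=[]
t=6-8: P4@Q0 runs 2, rem=6, quantum used, demote→Q1. Q0=[P5,P3] Q1=[P1,P2,P4] Q2=[]
t=8-9: P5@Q0 runs 1, rem=4, I/O yield, promote→Q0. Q0=[P3,P5] Q1=[P1,P2,P4] Q2=[]
t=9-11: P3@Q0 runs 2, rem=1, I/O yield, promote→Q0. Q0=[P5,P3] Q1=[P1,P2,P4] Q2=[]
t=11-12: P5@Q0 runs 1, rem=3, I/O yield, promote→Q0. Q0=[P3,P5] Q1=[P1,P2,P4] Q2=[]
t=12-13: P3@Q0 runs 1, rem=0, completes. Q0=[P5] Q1=[P1,P2,P4] Q2=[]
t=13-14: P5@Q0 runs 1, rem=2, I/O yield, promote→Q0. Q0=[P5] Q1=[P1,P2,P4] Q2=[]
t=14-15: P5@Q0 runs 1, rem=1, I/O yield, promote→Q0. Q0=[P5] Q1=[P1,P2,P4] Q2=[]
t=15-16: P5@Q0 runs 1, rem=0, completes. Q0=[] Q1=[P1,P2,P4] Q2=[]
t=16-20: P1@Q1 runs 4, rem=8, quantum used, demote→Q2. Q0=[] Q1=[P2,P4] Q2=[P1]
t=20-24: P2@Q1 runs 4, rem=4, quantum used, demote→Q2. Q0=[] Q1=[P4] Q2=[P1,P2]
t=24-27: P4@Q1 runs 3, rem=3, I/O yield, promote→Q0. Q0=[P4] Q1=[] Q2=[P1,P2]
t=27-29: P4@Q0 runs 2, rem=1, quantum used, demote→Q1. Q0=[] Q1=[P4] Q2=[P1,P2]
t=29-30: P4@Q1 runs 1, rem=0, completes. Q0=[] Q1=[] Q2=[P1,P2]
t=30-38: P1@Q2 runs 8, rem=0, completes. Q0=[] Q1=[] Q2=[P2]
t=38-42: P2@Q2 runs 4, rem=0, completes. Q0=[] Q1=[] Q2=[]

Answer: 1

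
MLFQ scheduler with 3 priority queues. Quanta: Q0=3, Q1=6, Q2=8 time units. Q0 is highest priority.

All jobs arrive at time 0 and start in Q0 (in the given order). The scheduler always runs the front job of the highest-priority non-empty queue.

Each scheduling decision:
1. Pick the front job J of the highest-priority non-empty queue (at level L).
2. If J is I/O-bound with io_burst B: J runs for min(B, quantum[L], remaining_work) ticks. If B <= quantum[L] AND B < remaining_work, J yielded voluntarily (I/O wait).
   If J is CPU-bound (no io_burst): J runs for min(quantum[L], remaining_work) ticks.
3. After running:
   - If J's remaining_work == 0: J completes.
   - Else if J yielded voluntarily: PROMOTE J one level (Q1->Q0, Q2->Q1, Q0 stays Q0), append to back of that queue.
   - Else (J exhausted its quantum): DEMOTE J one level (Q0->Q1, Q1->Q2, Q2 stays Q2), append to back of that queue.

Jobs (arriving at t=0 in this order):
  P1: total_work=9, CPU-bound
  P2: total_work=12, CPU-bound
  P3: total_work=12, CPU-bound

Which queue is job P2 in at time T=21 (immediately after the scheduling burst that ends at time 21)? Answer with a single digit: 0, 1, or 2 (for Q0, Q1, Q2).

t=0-3: P1@Q0 runs 3, rem=6, quantum used, demote→Q1. Q0=[P2,P3] Q1=[P1] Q2=[]
t=3-6: P2@Q0 runs 3, rem=9, quantum used, demote→Q1. Q0=[P3] Q1=[P1,P2] Q2=[]
t=6-9: P3@Q0 runs 3, rem=9, quantum used, demote→Q1. Q0=[] Q1=[P1,P2,P3] Q2=[]
t=9-15: P1@Q1 runs 6, rem=0, completes. Q0=[] Q1=[P2,P3] Q2=[]
t=15-21: P2@Q1 runs 6, rem=3, quantum used, demote→Q2. Q0=[] Q1=[P3] Q2=[P2]
t=21-27: P3@Q1 runs 6, rem=3, quantum used, demote→Q2. Q0=[] Q1=[] Q2=[P2,P3]
t=27-30: P2@Q2 runs 3, rem=0, completes. Q0=[] Q1=[] Q2=[P3]
t=30-33: P3@Q2 runs 3, rem=0, completes. Q0=[] Q1=[] Q2=[]

Answer: 2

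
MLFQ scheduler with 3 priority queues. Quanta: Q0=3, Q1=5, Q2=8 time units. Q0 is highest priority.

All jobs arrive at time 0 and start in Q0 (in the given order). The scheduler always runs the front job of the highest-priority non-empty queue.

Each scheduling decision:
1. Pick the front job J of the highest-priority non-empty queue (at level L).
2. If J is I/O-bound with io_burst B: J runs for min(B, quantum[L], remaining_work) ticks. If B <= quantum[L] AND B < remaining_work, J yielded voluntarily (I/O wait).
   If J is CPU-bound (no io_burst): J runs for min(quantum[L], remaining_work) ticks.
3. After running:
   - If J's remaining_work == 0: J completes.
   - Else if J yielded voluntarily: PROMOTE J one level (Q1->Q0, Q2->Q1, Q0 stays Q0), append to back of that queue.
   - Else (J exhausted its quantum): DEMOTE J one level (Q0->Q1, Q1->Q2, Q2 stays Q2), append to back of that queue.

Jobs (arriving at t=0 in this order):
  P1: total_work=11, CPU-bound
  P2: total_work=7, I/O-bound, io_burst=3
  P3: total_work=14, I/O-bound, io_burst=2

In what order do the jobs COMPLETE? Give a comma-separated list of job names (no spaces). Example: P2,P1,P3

t=0-3: P1@Q0 runs 3, rem=8, quantum used, demote→Q1. Q0=[P2,P3] Q1=[P1] Q2=[]
t=3-6: P2@Q0 runs 3, rem=4, I/O yield, promote→Q0. Q0=[P3,P2] Q1=[P1] Q2=[]
t=6-8: P3@Q0 runs 2, rem=12, I/O yield, promote→Q0. Q0=[P2,P3] Q1=[P1] Q2=[]
t=8-11: P2@Q0 runs 3, rem=1, I/O yield, promote→Q0. Q0=[P3,P2] Q1=[P1] Q2=[]
t=11-13: P3@Q0 runs 2, rem=10, I/O yield, promote→Q0. Q0=[P2,P3] Q1=[P1] Q2=[]
t=13-14: P2@Q0 runs 1, rem=0, completes. Q0=[P3] Q1=[P1] Q2=[]
t=14-16: P3@Q0 runs 2, rem=8, I/O yield, promote→Q0. Q0=[P3] Q1=[P1] Q2=[]
t=16-18: P3@Q0 runs 2, rem=6, I/O yield, promote→Q0. Q0=[P3] Q1=[P1] Q2=[]
t=18-20: P3@Q0 runs 2, rem=4, I/O yield, promote→Q0. Q0=[P3] Q1=[P1] Q2=[]
t=20-22: P3@Q0 runs 2, rem=2, I/O yield, promote→Q0. Q0=[P3] Q1=[P1] Q2=[]
t=22-24: P3@Q0 runs 2, rem=0, completes. Q0=[] Q1=[P1] Q2=[]
t=24-29: P1@Q1 runs 5, rem=3, quantum used, demote→Q2. Q0=[] Q1=[] Q2=[P1]
t=29-32: P1@Q2 runs 3, rem=0, completes. Q0=[] Q1=[] Q2=[]

Answer: P2,P3,P1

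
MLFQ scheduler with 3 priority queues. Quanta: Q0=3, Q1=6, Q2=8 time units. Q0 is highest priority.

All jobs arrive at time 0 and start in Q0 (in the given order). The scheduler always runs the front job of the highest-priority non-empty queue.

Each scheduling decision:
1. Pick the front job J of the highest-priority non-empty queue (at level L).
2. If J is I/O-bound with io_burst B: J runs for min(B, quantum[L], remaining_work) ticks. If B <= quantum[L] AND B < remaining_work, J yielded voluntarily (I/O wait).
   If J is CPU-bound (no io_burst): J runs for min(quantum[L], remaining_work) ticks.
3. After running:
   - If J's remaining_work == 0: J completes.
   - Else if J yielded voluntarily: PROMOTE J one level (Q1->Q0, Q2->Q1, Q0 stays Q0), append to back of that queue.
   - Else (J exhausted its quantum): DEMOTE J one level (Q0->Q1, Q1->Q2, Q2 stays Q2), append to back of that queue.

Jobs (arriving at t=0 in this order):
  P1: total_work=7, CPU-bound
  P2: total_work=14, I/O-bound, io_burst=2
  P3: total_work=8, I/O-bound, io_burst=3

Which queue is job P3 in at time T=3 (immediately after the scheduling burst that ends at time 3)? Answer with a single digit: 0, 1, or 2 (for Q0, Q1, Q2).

Answer: 0

Derivation:
t=0-3: P1@Q0 runs 3, rem=4, quantum used, demote→Q1. Q0=[P2,P3] Q1=[P1] Q2=[]
t=3-5: P2@Q0 runs 2, rem=12, I/O yield, promote→Q0. Q0=[P3,P2] Q1=[P1] Q2=[]
t=5-8: P3@Q0 runs 3, rem=5, I/O yield, promote→Q0. Q0=[P2,P3] Q1=[P1] Q2=[]
t=8-10: P2@Q0 runs 2, rem=10, I/O yield, promote→Q0. Q0=[P3,P2] Q1=[P1] Q2=[]
t=10-13: P3@Q0 runs 3, rem=2, I/O yield, promote→Q0. Q0=[P2,P3] Q1=[P1] Q2=[]
t=13-15: P2@Q0 runs 2, rem=8, I/O yield, promote→Q0. Q0=[P3,P2] Q1=[P1] Q2=[]
t=15-17: P3@Q0 runs 2, rem=0, completes. Q0=[P2] Q1=[P1] Q2=[]
t=17-19: P2@Q0 runs 2, rem=6, I/O yield, promote→Q0. Q0=[P2] Q1=[P1] Q2=[]
t=19-21: P2@Q0 runs 2, rem=4, I/O yield, promote→Q0. Q0=[P2] Q1=[P1] Q2=[]
t=21-23: P2@Q0 runs 2, rem=2, I/O yield, promote→Q0. Q0=[P2] Q1=[P1] Q2=[]
t=23-25: P2@Q0 runs 2, rem=0, completes. Q0=[] Q1=[P1] Q2=[]
t=25-29: P1@Q1 runs 4, rem=0, completes. Q0=[] Q1=[] Q2=[]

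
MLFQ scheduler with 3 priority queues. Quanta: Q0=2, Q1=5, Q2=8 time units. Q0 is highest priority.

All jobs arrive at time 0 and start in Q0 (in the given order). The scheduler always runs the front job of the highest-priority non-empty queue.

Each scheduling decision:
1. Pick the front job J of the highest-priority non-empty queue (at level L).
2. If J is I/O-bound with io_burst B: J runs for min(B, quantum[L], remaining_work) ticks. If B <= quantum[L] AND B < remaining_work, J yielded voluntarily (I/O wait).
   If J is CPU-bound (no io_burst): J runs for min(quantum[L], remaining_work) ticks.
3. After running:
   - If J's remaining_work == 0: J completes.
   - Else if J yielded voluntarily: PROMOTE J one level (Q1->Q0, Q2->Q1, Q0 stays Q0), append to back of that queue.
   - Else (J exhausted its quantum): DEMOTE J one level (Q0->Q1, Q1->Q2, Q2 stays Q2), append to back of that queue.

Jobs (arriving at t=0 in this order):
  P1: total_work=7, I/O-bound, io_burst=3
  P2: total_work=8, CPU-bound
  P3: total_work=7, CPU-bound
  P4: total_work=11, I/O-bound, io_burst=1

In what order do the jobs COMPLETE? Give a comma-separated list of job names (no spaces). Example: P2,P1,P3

Answer: P4,P1,P3,P2

Derivation:
t=0-2: P1@Q0 runs 2, rem=5, quantum used, demote→Q1. Q0=[P2,P3,P4] Q1=[P1] Q2=[]
t=2-4: P2@Q0 runs 2, rem=6, quantum used, demote→Q1. Q0=[P3,P4] Q1=[P1,P2] Q2=[]
t=4-6: P3@Q0 runs 2, rem=5, quantum used, demote→Q1. Q0=[P4] Q1=[P1,P2,P3] Q2=[]
t=6-7: P4@Q0 runs 1, rem=10, I/O yield, promote→Q0. Q0=[P4] Q1=[P1,P2,P3] Q2=[]
t=7-8: P4@Q0 runs 1, rem=9, I/O yield, promote→Q0. Q0=[P4] Q1=[P1,P2,P3] Q2=[]
t=8-9: P4@Q0 runs 1, rem=8, I/O yield, promote→Q0. Q0=[P4] Q1=[P1,P2,P3] Q2=[]
t=9-10: P4@Q0 runs 1, rem=7, I/O yield, promote→Q0. Q0=[P4] Q1=[P1,P2,P3] Q2=[]
t=10-11: P4@Q0 runs 1, rem=6, I/O yield, promote→Q0. Q0=[P4] Q1=[P1,P2,P3] Q2=[]
t=11-12: P4@Q0 runs 1, rem=5, I/O yield, promote→Q0. Q0=[P4] Q1=[P1,P2,P3] Q2=[]
t=12-13: P4@Q0 runs 1, rem=4, I/O yield, promote→Q0. Q0=[P4] Q1=[P1,P2,P3] Q2=[]
t=13-14: P4@Q0 runs 1, rem=3, I/O yield, promote→Q0. Q0=[P4] Q1=[P1,P2,P3] Q2=[]
t=14-15: P4@Q0 runs 1, rem=2, I/O yield, promote→Q0. Q0=[P4] Q1=[P1,P2,P3] Q2=[]
t=15-16: P4@Q0 runs 1, rem=1, I/O yield, promote→Q0. Q0=[P4] Q1=[P1,P2,P3] Q2=[]
t=16-17: P4@Q0 runs 1, rem=0, completes. Q0=[] Q1=[P1,P2,P3] Q2=[]
t=17-20: P1@Q1 runs 3, rem=2, I/O yield, promote→Q0. Q0=[P1] Q1=[P2,P3] Q2=[]
t=20-22: P1@Q0 runs 2, rem=0, completes. Q0=[] Q1=[P2,P3] Q2=[]
t=22-27: P2@Q1 runs 5, rem=1, quantum used, demote→Q2. Q0=[] Q1=[P3] Q2=[P2]
t=27-32: P3@Q1 runs 5, rem=0, completes. Q0=[] Q1=[] Q2=[P2]
t=32-33: P2@Q2 runs 1, rem=0, completes. Q0=[] Q1=[] Q2=[]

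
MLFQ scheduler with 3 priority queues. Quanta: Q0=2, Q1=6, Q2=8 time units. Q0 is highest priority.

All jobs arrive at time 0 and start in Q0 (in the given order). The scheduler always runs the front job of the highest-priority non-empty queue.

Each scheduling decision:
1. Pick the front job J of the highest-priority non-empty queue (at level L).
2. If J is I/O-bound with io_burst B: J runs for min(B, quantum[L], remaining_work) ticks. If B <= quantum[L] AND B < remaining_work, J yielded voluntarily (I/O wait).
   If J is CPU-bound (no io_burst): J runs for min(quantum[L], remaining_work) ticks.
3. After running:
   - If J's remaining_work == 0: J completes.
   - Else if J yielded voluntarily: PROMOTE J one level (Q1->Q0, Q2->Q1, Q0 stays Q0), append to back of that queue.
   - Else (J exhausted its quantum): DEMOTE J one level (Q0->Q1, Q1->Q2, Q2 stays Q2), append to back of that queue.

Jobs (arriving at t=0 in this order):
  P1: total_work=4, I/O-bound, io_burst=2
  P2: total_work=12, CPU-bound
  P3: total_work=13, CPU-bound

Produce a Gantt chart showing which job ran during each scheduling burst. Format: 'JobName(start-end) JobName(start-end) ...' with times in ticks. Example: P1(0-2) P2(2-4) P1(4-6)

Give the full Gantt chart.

t=0-2: P1@Q0 runs 2, rem=2, I/O yield, promote→Q0. Q0=[P2,P3,P1] Q1=[] Q2=[]
t=2-4: P2@Q0 runs 2, rem=10, quantum used, demote→Q1. Q0=[P3,P1] Q1=[P2] Q2=[]
t=4-6: P3@Q0 runs 2, rem=11, quantum used, demote→Q1. Q0=[P1] Q1=[P2,P3] Q2=[]
t=6-8: P1@Q0 runs 2, rem=0, completes. Q0=[] Q1=[P2,P3] Q2=[]
t=8-14: P2@Q1 runs 6, rem=4, quantum used, demote→Q2. Q0=[] Q1=[P3] Q2=[P2]
t=14-20: P3@Q1 runs 6, rem=5, quantum used, demote→Q2. Q0=[] Q1=[] Q2=[P2,P3]
t=20-24: P2@Q2 runs 4, rem=0, completes. Q0=[] Q1=[] Q2=[P3]
t=24-29: P3@Q2 runs 5, rem=0, completes. Q0=[] Q1=[] Q2=[]

Answer: P1(0-2) P2(2-4) P3(4-6) P1(6-8) P2(8-14) P3(14-20) P2(20-24) P3(24-29)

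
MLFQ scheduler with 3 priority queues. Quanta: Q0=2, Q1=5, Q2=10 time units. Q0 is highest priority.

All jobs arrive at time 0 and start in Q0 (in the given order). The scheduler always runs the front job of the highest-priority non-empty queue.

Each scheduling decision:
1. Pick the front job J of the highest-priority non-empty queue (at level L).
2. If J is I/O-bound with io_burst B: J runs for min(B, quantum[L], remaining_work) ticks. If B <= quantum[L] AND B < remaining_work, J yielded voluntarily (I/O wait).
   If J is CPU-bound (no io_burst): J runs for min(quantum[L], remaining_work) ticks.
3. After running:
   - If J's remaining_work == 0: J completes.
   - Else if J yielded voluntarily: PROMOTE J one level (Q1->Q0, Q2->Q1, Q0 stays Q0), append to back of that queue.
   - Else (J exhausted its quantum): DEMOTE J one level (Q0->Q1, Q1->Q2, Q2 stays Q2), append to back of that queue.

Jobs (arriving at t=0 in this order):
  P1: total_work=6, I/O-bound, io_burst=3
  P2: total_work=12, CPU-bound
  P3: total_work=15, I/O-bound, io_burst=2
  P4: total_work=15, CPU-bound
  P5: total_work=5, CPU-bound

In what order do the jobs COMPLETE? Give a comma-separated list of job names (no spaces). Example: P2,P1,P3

t=0-2: P1@Q0 runs 2, rem=4, quantum used, demote→Q1. Q0=[P2,P3,P4,P5] Q1=[P1] Q2=[]
t=2-4: P2@Q0 runs 2, rem=10, quantum used, demote→Q1. Q0=[P3,P4,P5] Q1=[P1,P2] Q2=[]
t=4-6: P3@Q0 runs 2, rem=13, I/O yield, promote→Q0. Q0=[P4,P5,P3] Q1=[P1,P2] Q2=[]
t=6-8: P4@Q0 runs 2, rem=13, quantum used, demote→Q1. Q0=[P5,P3] Q1=[P1,P2,P4] Q2=[]
t=8-10: P5@Q0 runs 2, rem=3, quantum used, demote→Q1. Q0=[P3] Q1=[P1,P2,P4,P5] Q2=[]
t=10-12: P3@Q0 runs 2, rem=11, I/O yield, promote→Q0. Q0=[P3] Q1=[P1,P2,P4,P5] Q2=[]
t=12-14: P3@Q0 runs 2, rem=9, I/O yield, promote→Q0. Q0=[P3] Q1=[P1,P2,P4,P5] Q2=[]
t=14-16: P3@Q0 runs 2, rem=7, I/O yield, promote→Q0. Q0=[P3] Q1=[P1,P2,P4,P5] Q2=[]
t=16-18: P3@Q0 runs 2, rem=5, I/O yield, promote→Q0. Q0=[P3] Q1=[P1,P2,P4,P5] Q2=[]
t=18-20: P3@Q0 runs 2, rem=3, I/O yield, promote→Q0. Q0=[P3] Q1=[P1,P2,P4,P5] Q2=[]
t=20-22: P3@Q0 runs 2, rem=1, I/O yield, promote→Q0. Q0=[P3] Q1=[P1,P2,P4,P5] Q2=[]
t=22-23: P3@Q0 runs 1, rem=0, completes. Q0=[] Q1=[P1,P2,P4,P5] Q2=[]
t=23-26: P1@Q1 runs 3, rem=1, I/O yield, promote→Q0. Q0=[P1] Q1=[P2,P4,P5] Q2=[]
t=26-27: P1@Q0 runs 1, rem=0, completes. Q0=[] Q1=[P2,P4,P5] Q2=[]
t=27-32: P2@Q1 runs 5, rem=5, quantum used, demote→Q2. Q0=[] Q1=[P4,P5] Q2=[P2]
t=32-37: P4@Q1 runs 5, rem=8, quantum used, demote→Q2. Q0=[] Q1=[P5] Q2=[P2,P4]
t=37-40: P5@Q1 runs 3, rem=0, completes. Q0=[] Q1=[] Q2=[P2,P4]
t=40-45: P2@Q2 runs 5, rem=0, completes. Q0=[] Q1=[] Q2=[P4]
t=45-53: P4@Q2 runs 8, rem=0, completes. Q0=[] Q1=[] Q2=[]

Answer: P3,P1,P5,P2,P4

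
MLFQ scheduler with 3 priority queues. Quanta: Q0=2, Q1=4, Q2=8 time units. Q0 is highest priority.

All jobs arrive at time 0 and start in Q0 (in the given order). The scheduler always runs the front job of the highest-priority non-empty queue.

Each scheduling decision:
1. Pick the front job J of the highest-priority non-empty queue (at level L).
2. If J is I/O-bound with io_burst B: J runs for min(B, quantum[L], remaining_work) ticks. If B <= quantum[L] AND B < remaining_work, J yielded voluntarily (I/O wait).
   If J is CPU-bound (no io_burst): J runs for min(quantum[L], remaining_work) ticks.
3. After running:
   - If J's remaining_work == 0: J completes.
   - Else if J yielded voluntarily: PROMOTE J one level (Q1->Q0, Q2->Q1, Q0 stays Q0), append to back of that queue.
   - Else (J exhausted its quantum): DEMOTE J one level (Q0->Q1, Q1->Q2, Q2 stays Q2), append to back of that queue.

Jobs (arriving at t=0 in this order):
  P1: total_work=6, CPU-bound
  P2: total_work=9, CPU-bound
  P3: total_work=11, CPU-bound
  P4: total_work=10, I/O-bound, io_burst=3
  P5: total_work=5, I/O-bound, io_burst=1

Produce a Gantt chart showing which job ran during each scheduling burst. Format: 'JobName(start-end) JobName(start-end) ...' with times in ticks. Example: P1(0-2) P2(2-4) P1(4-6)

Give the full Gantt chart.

t=0-2: P1@Q0 runs 2, rem=4, quantum used, demote→Q1. Q0=[P2,P3,P4,P5] Q1=[P1] Q2=[]
t=2-4: P2@Q0 runs 2, rem=7, quantum used, demote→Q1. Q0=[P3,P4,P5] Q1=[P1,P2] Q2=[]
t=4-6: P3@Q0 runs 2, rem=9, quantum used, demote→Q1. Q0=[P4,P5] Q1=[P1,P2,P3] Q2=[]
t=6-8: P4@Q0 runs 2, rem=8, quantum used, demote→Q1. Q0=[P5] Q1=[P1,P2,P3,P4] Q2=[]
t=8-9: P5@Q0 runs 1, rem=4, I/O yield, promote→Q0. Q0=[P5] Q1=[P1,P2,P3,P4] Q2=[]
t=9-10: P5@Q0 runs 1, rem=3, I/O yield, promote→Q0. Q0=[P5] Q1=[P1,P2,P3,P4] Q2=[]
t=10-11: P5@Q0 runs 1, rem=2, I/O yield, promote→Q0. Q0=[P5] Q1=[P1,P2,P3,P4] Q2=[]
t=11-12: P5@Q0 runs 1, rem=1, I/O yield, promote→Q0. Q0=[P5] Q1=[P1,P2,P3,P4] Q2=[]
t=12-13: P5@Q0 runs 1, rem=0, completes. Q0=[] Q1=[P1,P2,P3,P4] Q2=[]
t=13-17: P1@Q1 runs 4, rem=0, completes. Q0=[] Q1=[P2,P3,P4] Q2=[]
t=17-21: P2@Q1 runs 4, rem=3, quantum used, demote→Q2. Q0=[] Q1=[P3,P4] Q2=[P2]
t=21-25: P3@Q1 runs 4, rem=5, quantum used, demote→Q2. Q0=[] Q1=[P4] Q2=[P2,P3]
t=25-28: P4@Q1 runs 3, rem=5, I/O yield, promote→Q0. Q0=[P4] Q1=[] Q2=[P2,P3]
t=28-30: P4@Q0 runs 2, rem=3, quantum used, demote→Q1. Q0=[] Q1=[P4] Q2=[P2,P3]
t=30-33: P4@Q1 runs 3, rem=0, completes. Q0=[] Q1=[] Q2=[P2,P3]
t=33-36: P2@Q2 runs 3, rem=0, completes. Q0=[] Q1=[] Q2=[P3]
t=36-41: P3@Q2 runs 5, rem=0, completes. Q0=[] Q1=[] Q2=[]

Answer: P1(0-2) P2(2-4) P3(4-6) P4(6-8) P5(8-9) P5(9-10) P5(10-11) P5(11-12) P5(12-13) P1(13-17) P2(17-21) P3(21-25) P4(25-28) P4(28-30) P4(30-33) P2(33-36) P3(36-41)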